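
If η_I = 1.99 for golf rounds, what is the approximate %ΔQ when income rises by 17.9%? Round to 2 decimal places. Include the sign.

%ΔQ ≈ η × %ΔI = 1.99 × 17.9% = 35.62%.

35.62%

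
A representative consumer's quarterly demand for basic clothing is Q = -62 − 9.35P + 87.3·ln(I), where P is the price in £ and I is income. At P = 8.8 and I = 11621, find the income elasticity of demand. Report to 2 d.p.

At P = 8.8, I = 11621: Q = 672.898.
Holding P constant, ∂Q/∂I = 87.3/I = 0.00751226.
η_I = (∂Q/∂I)·(I/Q) = 0.00751226 × (11621/672.898) = 0.13.

0.13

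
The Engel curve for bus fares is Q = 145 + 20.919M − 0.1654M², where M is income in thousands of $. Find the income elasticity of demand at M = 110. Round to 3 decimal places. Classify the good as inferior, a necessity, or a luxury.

At M = 110: Q = 444.7500.
dQ/dM = 20.919 − 0.3308M = -15.46900.
η = (dQ/dM)·(M/Q) = -15.46900 × (110/444.7500) = -3.826.
η < 0 ⇒ inferior good.

-3.826 (inferior good)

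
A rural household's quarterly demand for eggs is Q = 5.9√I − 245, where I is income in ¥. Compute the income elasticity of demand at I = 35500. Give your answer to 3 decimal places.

0.641

At I = 35500: Q = 866.645.
dQ/dI = 5.9/(2√I) = 0.015657 at this income.
η = (dQ/dI)·(I/Q) = 0.015657 × (35500/866.645) = 0.641.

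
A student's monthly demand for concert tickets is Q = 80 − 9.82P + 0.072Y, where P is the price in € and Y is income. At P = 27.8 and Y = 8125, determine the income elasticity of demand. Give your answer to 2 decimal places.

1.49

At P = 27.8, Y = 8125: Q = 392.004.
Holding P constant, ∂Q/∂Y = 0.072.
η_Y = (∂Q/∂Y)·(Y/Q) = 0.072 × (8125/392.004) = 1.49.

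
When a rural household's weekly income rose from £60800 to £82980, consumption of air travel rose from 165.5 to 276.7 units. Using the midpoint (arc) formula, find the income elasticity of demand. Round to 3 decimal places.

1.630

ΔQ = 276.7 − 165.5 = 111.2; midpoint Q̄ = (165.5 + 276.7)/2 = 221.1.
ΔI = 82980 − 60800 = 22180; midpoint Ī = (60800 + 82980)/2 = 71890.
η = (ΔQ/Q̄) ÷ (ΔI/Ī) = (111.2/221.1) ÷ (22180/71890) = 1.630.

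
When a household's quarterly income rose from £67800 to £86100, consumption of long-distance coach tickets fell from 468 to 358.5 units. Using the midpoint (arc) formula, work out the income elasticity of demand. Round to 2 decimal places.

ΔQ = 358.5 − 468 = -109.5; midpoint Q̄ = (468 + 358.5)/2 = 413.25.
ΔI = 86100 − 67800 = 18300; midpoint Ī = (67800 + 86100)/2 = 76950.
η = (ΔQ/Q̄) ÷ (ΔI/Ī) = (-109.5/413.25) ÷ (18300/76950) = -1.11.

-1.11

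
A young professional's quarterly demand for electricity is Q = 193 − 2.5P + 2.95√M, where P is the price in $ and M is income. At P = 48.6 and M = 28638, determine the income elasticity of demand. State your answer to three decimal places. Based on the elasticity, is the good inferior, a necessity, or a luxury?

At P = 48.6, M = 28638: Q = 570.722.
Holding P constant, ∂Q/∂M = 2.95/(2√M) = 0.00871607.
η_M = (∂Q/∂M)·(M/Q) = 0.00871607 × (28638/570.722) = 0.437.
Since 0 < η < 1, this is a necessity.

0.437 (necessity)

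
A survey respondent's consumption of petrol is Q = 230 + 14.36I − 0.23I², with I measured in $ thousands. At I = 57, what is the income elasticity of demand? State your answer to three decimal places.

At I = 57: Q = 301.2500.
dQ/dI = 14.36 − 0.46I = -11.86000.
η = (dQ/dI)·(I/Q) = -11.86000 × (57/301.2500) = -2.244.

-2.244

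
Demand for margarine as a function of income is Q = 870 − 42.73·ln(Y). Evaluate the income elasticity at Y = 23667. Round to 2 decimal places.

-0.10

At Y = 23667: Q = 439.630.
dQ/dY = -42.73/Y = -0.00180547 at this income.
η = (dQ/dY)·(Y/Q) = -0.00180547 × (23667/439.630) = -0.10.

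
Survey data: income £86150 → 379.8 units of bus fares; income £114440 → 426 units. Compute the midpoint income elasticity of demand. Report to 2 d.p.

0.41

ΔQ = 426 − 379.8 = 46.2; midpoint Q̄ = (379.8 + 426)/2 = 402.9.
ΔI = 114440 − 86150 = 28290; midpoint Ī = (86150 + 114440)/2 = 100295.
η = (ΔQ/Q̄) ÷ (ΔI/Ī) = (46.2/402.9) ÷ (28290/100295) = 0.41.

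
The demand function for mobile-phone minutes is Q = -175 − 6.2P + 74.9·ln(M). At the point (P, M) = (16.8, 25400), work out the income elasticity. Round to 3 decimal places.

0.156

At P = 16.8, M = 25400: Q = 480.514.
Holding P constant, ∂Q/∂M = 74.9/M = 0.00294882.
η_M = (∂Q/∂M)·(M/Q) = 0.00294882 × (25400/480.514) = 0.156.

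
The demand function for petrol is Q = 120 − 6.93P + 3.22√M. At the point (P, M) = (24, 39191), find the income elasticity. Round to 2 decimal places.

0.54

At P = 24, M = 39191: Q = 591.134.
Holding P constant, ∂Q/∂M = 3.22/(2√M) = 0.00813266.
η_M = (∂Q/∂M)·(M/Q) = 0.00813266 × (39191/591.134) = 0.54.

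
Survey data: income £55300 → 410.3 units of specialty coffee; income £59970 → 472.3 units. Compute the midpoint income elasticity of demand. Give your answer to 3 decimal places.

ΔQ = 472.3 − 410.3 = 62; midpoint Q̄ = (410.3 + 472.3)/2 = 441.3.
ΔI = 59970 − 55300 = 4670; midpoint Ī = (55300 + 59970)/2 = 57635.
η = (ΔQ/Q̄) ÷ (ΔI/Ī) = (62/441.3) ÷ (4670/57635) = 1.734.

1.734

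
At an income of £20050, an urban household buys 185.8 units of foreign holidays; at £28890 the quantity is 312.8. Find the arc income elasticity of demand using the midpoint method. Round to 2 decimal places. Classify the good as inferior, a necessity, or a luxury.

1.41 (luxury)

ΔQ = 312.8 − 185.8 = 127; midpoint Q̄ = (185.8 + 312.8)/2 = 249.3.
ΔI = 28890 − 20050 = 8840; midpoint Ī = (20050 + 28890)/2 = 24470.
η = (ΔQ/Q̄) ÷ (ΔI/Ī) = (127/249.3) ÷ (8840/24470) = 1.41.
η > 1 ⇒ luxury.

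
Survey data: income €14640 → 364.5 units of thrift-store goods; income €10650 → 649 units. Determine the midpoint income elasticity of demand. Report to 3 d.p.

ΔQ = 649 − 364.5 = 284.5; midpoint Q̄ = (364.5 + 649)/2 = 506.75.
ΔI = 10650 − 14640 = -3990; midpoint Ī = (14640 + 10650)/2 = 12645.
η = (ΔQ/Q̄) ÷ (ΔI/Ī) = (284.5/506.75) ÷ (-3990/12645) = -1.779.

-1.779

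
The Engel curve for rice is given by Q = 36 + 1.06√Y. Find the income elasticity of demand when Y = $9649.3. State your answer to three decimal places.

At Y = 9649.3: Q = 140.125.
dQ/dY = 1.06/(2√Y) = 0.00539545 at this income.
η = (dQ/dY)·(Y/Q) = 0.00539545 × (9649.3/140.125) = 0.372.

0.372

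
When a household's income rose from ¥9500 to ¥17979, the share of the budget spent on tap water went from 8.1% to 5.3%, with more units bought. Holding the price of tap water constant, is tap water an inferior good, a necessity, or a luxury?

necessity

Quantity rises but the budget share falls as income rises, so 0 < η < 1.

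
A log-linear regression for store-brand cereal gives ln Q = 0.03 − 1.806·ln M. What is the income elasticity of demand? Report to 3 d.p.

In a log-linear demand, the coefficient on ln M is the income elasticity.
So η = -1.806.

-1.806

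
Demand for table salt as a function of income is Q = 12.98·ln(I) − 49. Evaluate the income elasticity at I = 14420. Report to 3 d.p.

At I = 14420: Q = 75.301.
dQ/dI = 12.98/I = 0.000900139 at this income.
η = (dQ/dI)·(I/Q) = 0.000900139 × (14420/75.301) = 0.172.

0.172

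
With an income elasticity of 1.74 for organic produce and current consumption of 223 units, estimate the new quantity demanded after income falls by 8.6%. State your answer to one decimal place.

189.6

%ΔQ ≈ η × %ΔI = 1.74 × (-8.6%) = -14.964%.
New Q ≈ 223 × (1 − 0.14964) = 189.6.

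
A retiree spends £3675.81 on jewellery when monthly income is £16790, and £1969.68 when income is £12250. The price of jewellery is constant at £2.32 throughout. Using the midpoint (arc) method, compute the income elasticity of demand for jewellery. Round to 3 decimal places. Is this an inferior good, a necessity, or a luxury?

With a constant price, Q₁ = 3675.81/2.32 = 1584.401 and Q₂ = 1969.68/2.32 = 849.000 (equivalently, work directly with expenditure since P cancels).
Midpoint %ΔQ = (1969.68 − 3675.81)/2822.75 = -0.60442; midpoint %ΔI = (12250 − 16790)/14520 = -0.31267.
η = -0.60442 / -0.31267 = 1.933.
η > 1 ⇒ luxury.

1.933 (luxury)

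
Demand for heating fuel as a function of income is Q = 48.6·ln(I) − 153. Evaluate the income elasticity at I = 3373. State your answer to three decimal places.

0.201

At I = 3373: Q = 241.805.
dQ/dI = 48.6/I = 0.0144085 at this income.
η = (dQ/dI)·(I/Q) = 0.0144085 × (3373/241.805) = 0.201.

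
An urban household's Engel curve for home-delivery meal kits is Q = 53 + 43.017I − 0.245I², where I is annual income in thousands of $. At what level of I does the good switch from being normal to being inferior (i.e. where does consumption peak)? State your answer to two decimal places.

dQ/dI = 43.017 − 0.49I.
The good is inferior where dQ/dI < 0. Setting dQ/dI = 0 gives I = 43.017 / 0.49 = 87.79.

87.79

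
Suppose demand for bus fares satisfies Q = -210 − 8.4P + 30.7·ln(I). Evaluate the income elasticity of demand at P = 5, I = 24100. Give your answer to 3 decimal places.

At P = 5, I = 24100: Q = 57.762.
Holding P constant, ∂Q/∂I = 30.7/I = 0.00127386.
η_I = (∂Q/∂I)·(I/Q) = 0.00127386 × (24100/57.762) = 0.531.

0.531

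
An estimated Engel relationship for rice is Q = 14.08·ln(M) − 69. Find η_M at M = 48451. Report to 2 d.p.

At M = 48451: Q = 82.899.
dQ/dM = 14.08/M = 0.000290603 at this income.
η = (dQ/dM)·(M/Q) = 0.000290603 × (48451/82.899) = 0.17.

0.17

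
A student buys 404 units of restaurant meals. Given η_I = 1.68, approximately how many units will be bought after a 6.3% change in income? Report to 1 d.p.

446.8

%ΔQ ≈ η × %ΔI = 1.68 × 6.3% = 10.584%.
New Q ≈ 404 × (1 + 0.10584) = 446.8.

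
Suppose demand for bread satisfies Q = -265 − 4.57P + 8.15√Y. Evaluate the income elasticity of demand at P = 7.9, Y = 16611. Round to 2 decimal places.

At P = 7.9, Y = 16611: Q = 749.299.
Holding P constant, ∂Q/∂Y = 8.15/(2√Y) = 0.0316177.
η_Y = (∂Q/∂Y)·(Y/Q) = 0.0316177 × (16611/749.299) = 0.70.

0.70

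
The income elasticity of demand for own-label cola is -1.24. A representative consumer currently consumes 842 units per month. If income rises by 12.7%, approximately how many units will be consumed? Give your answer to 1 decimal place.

%ΔQ ≈ η × %ΔI = -1.24 × 12.7% = -15.748%.
New Q ≈ 842 × (1 − 0.15748) = 709.4.

709.4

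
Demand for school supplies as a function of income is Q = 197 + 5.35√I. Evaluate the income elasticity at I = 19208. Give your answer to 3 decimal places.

At I = 19208: Q = 938.472.
dQ/dI = 5.35/(2√I) = 0.0193011 at this income.
η = (dQ/dI)·(I/Q) = 0.0193011 × (19208/938.472) = 0.395.

0.395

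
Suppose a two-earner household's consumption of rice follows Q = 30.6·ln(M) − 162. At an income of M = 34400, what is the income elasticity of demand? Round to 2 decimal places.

At M = 34400: Q = 157.642.
dQ/dM = 30.6/M = 0.000889535 at this income.
η = (dQ/dM)·(M/Q) = 0.000889535 × (34400/157.642) = 0.19.

0.19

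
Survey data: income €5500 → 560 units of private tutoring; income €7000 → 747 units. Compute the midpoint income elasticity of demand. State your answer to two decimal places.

ΔQ = 747 − 560 = 187; midpoint Q̄ = (560 + 747)/2 = 653.5.
ΔI = 7000 − 5500 = 1500; midpoint Ī = (5500 + 7000)/2 = 6250.
η = (ΔQ/Q̄) ÷ (ΔI/Ī) = (187/653.5) ÷ (1500/6250) = 1.19.

1.19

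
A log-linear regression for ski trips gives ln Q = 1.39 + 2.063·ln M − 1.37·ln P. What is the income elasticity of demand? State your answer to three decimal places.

In a log-linear demand, the coefficient on ln M is the income elasticity.
So η = 2.063.

2.063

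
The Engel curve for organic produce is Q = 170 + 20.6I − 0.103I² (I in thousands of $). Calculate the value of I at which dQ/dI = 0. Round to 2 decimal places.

dQ/dI = 20.6 − 0.206I.
The good is inferior where dQ/dI < 0. Setting dQ/dI = 0 gives I = 20.6 / 0.206 = 100.00.

100.00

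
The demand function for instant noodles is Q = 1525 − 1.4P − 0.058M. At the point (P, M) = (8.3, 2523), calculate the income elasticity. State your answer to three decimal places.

-0.107

At P = 8.3, M = 2523: Q = 1367.046.
Holding P constant, ∂Q/∂M = −0.058.
η_M = (∂Q/∂M)·(M/Q) = -0.058 × (2523/1367.046) = -0.107.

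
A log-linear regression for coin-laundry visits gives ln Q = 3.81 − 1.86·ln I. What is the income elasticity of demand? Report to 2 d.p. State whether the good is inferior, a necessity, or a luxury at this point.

-1.86 (inferior good)

In a log-linear demand, the coefficient on ln I is the income elasticity.
So η = -1.86.
η < 0 ⇒ inferior good.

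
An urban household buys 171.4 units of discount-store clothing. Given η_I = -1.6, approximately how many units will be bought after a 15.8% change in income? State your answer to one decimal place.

128.1

%ΔQ ≈ η × %ΔI = -1.6 × 15.8% = -25.28%.
New Q ≈ 171.4 × (1 − 0.2528) = 128.1.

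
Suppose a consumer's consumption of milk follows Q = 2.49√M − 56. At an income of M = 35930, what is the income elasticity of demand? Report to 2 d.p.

At M = 35930: Q = 415.985.
dQ/dM = 2.49/(2√M) = 0.00656811 at this income.
η = (dQ/dM)·(M/Q) = 0.00656811 × (35930/415.985) = 0.57.

0.57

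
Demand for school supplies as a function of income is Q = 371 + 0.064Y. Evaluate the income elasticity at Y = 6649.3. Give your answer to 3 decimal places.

At Y = 6649.3: Q = 796.555.
dQ/dY = 0.064.
η = (dQ/dY)·(Y/Q) = 0.064 × (6649.3/796.555) = 0.534.

0.534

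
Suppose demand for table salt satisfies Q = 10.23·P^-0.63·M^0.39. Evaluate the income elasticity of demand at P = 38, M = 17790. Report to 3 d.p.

For a multiplicative demand Q = A·P^α·M^β, the income elasticity is β everywhere.
Here β = 0.39, so η = 0.390.

0.390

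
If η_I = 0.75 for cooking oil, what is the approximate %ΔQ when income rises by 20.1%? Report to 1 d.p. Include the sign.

15.1%

%ΔQ ≈ η × %ΔI = 0.75 × 20.1% = 15.1%.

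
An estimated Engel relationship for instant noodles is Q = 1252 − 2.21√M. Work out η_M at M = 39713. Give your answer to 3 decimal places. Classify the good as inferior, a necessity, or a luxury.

At M = 39713: Q = 811.589.
dQ/dM = -2.21/(2√M) = -0.00554493 at this income.
η = (dQ/dM)·(M/Q) = -0.00554493 × (39713/811.589) = -0.271.
Since η < 0, the good is an inferior good.

-0.271 (inferior good)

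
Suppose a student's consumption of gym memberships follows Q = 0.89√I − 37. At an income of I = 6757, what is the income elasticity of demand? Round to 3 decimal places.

1.012

At I = 6757: Q = 36.159.
dQ/dI = 0.89/(2√I) = 0.00541356 at this income.
η = (dQ/dI)·(I/Q) = 0.00541356 × (6757/36.159) = 1.012.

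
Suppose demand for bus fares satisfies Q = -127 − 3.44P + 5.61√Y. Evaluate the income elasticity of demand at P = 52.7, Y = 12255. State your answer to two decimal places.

At P = 52.7, Y = 12255: Q = 312.752.
Holding P constant, ∂Q/∂Y = 5.61/(2√Y) = 0.0253382.
η_Y = (∂Q/∂Y)·(Y/Q) = 0.0253382 × (12255/312.752) = 0.99.

0.99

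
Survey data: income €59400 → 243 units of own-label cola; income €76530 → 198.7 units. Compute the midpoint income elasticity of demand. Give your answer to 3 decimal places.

-0.796

ΔQ = 198.7 − 243 = -44.3; midpoint Q̄ = (243 + 198.7)/2 = 220.85.
ΔI = 76530 − 59400 = 17130; midpoint Ī = (59400 + 76530)/2 = 67965.
η = (ΔQ/Q̄) ÷ (ΔI/Ī) = (-44.3/220.85) ÷ (17130/67965) = -0.796.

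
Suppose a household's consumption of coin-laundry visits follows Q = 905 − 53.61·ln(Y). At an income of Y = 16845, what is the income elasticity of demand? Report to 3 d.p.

At Y = 16845: Q = 383.278.
dQ/dY = -53.61/Y = -0.00318255 at this income.
η = (dQ/dY)·(Y/Q) = -0.00318255 × (16845/383.278) = -0.140.

-0.140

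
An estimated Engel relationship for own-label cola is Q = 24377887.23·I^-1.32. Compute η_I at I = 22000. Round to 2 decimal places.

For Q = A·I^β the income elasticity is constant and equal to β.
Here β = -1.32, so η = -1.32.

-1.32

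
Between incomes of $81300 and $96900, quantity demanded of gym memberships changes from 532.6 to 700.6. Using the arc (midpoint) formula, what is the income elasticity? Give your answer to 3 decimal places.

1.556

ΔQ = 700.6 − 532.6 = 168; midpoint Q̄ = (532.6 + 700.6)/2 = 616.6.
ΔI = 96900 − 81300 = 15600; midpoint Ī = (81300 + 96900)/2 = 89100.
η = (ΔQ/Q̄) ÷ (ΔI/Ī) = (168/616.6) ÷ (15600/89100) = 1.556.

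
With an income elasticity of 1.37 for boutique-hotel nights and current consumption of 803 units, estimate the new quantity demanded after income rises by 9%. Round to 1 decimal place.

902.0

%ΔQ ≈ η × %ΔI = 1.37 × 9% = 12.33%.
New Q ≈ 803 × (1 + 0.1233) = 902.0.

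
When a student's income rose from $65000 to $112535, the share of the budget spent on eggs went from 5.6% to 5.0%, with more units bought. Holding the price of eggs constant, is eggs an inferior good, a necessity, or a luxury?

Quantity rises but the budget share falls as income rises, so 0 < η < 1.

necessity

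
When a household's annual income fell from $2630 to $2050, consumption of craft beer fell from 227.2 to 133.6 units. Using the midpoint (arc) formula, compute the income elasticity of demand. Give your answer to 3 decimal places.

ΔQ = 133.6 − 227.2 = -93.6; midpoint Q̄ = (227.2 + 133.6)/2 = 180.4.
ΔI = 2050 − 2630 = -580; midpoint Ī = (2630 + 2050)/2 = 2340.
η = (ΔQ/Q̄) ÷ (ΔI/Ī) = (-93.6/180.4) ÷ (-580/2340) = 2.093.

2.093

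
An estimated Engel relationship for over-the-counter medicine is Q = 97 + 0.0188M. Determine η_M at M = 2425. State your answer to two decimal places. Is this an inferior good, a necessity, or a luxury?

At M = 2425: Q = 142.590.
dQ/dM = 0.0188.
η = (dQ/dM)·(M/Q) = 0.0188 × (2425/142.590) = 0.32.
Since 0 < η < 1, the good is a necessity.

0.32 (necessity)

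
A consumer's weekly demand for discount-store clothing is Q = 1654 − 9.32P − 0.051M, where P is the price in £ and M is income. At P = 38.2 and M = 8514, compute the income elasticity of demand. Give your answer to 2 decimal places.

At P = 38.2, M = 8514: Q = 863.762.
Holding P constant, ∂Q/∂M = −0.051.
η_M = (∂Q/∂M)·(M/Q) = -0.051 × (8514/863.762) = -0.50.

-0.50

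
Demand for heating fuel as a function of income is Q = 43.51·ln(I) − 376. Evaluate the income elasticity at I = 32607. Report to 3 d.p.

At I = 32607: Q = 76.168.
dQ/dI = 43.51/I = 0.00133438 at this income.
η = (dQ/dI)·(I/Q) = 0.00133438 × (32607/76.168) = 0.571.

0.571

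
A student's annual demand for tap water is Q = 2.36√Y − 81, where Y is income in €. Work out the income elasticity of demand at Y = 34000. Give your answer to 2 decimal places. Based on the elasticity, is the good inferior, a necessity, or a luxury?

0.61 (necessity)

At Y = 34000: Q = 354.162.
dQ/dY = 2.36/(2√Y) = 0.00639945 at this income.
η = (dQ/dY)·(Y/Q) = 0.00639945 × (34000/354.162) = 0.61.
Since 0 < η < 1, the good is a necessity.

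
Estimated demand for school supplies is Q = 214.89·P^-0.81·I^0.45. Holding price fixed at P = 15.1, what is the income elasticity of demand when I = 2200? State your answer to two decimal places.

For a multiplicative demand Q = A·P^α·I^β, the income elasticity is β everywhere.
Here β = 0.45, so η = 0.45.

0.45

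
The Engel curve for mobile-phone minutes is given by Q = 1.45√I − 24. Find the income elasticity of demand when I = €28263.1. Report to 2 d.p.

At I = 28263.1: Q = 219.769.
dQ/dI = 1.45/(2√I) = 0.00431249 at this income.
η = (dQ/dI)·(I/Q) = 0.00431249 × (28263.1/219.769) = 0.55.

0.55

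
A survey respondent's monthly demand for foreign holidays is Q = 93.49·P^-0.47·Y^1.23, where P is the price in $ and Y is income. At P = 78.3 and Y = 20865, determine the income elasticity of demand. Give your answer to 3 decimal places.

For a multiplicative demand Q = A·P^α·Y^β, the income elasticity is β everywhere.
Here β = 1.23, so η = 1.230.

1.230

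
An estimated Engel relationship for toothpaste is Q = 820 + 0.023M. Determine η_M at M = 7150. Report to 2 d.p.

At M = 7150: Q = 984.450.
dQ/dM = 0.023.
η = (dQ/dM)·(M/Q) = 0.023 × (7150/984.450) = 0.17.

0.17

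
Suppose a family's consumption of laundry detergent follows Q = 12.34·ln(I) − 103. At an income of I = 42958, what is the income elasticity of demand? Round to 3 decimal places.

0.431

At I = 42958: Q = 28.643.
dQ/dI = 12.34/I = 0.000287257 at this income.
η = (dQ/dI)·(I/Q) = 0.000287257 × (42958/28.643) = 0.431.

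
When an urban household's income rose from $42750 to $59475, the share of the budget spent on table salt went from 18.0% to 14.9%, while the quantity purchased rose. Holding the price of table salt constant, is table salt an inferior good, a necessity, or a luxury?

Quantity rises but the budget share falls as income rises, so 0 < η < 1.

necessity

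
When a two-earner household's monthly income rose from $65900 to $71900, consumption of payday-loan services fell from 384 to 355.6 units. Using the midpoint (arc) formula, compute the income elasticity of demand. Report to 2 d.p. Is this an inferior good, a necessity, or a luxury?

-0.88 (inferior good)

ΔQ = 355.6 − 384 = -28.4; midpoint Q̄ = (384 + 355.6)/2 = 369.8.
ΔI = 71900 − 65900 = 6000; midpoint Ī = (65900 + 71900)/2 = 68900.
η = (ΔQ/Q̄) ÷ (ΔI/Ī) = (-28.4/369.8) ÷ (6000/68900) = -0.88.
η < 0 ⇒ inferior good.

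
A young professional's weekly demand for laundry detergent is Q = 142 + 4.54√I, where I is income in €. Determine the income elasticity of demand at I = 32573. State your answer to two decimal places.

0.43

At I = 32573: Q = 961.379.
dQ/dI = 4.54/(2√I) = 0.0125776 at this income.
η = (dQ/dI)·(I/Q) = 0.0125776 × (32573/961.379) = 0.43.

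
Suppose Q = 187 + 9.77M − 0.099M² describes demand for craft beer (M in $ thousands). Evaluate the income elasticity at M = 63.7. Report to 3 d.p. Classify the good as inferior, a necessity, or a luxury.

At M = 63.7: Q = 407.6377.
dQ/dM = 9.77 − 0.198M = -2.84260.
η = (dQ/dM)·(M/Q) = -2.84260 × (63.7/407.6377) = -0.444.
η < 0 ⇒ inferior good.

-0.444 (inferior good)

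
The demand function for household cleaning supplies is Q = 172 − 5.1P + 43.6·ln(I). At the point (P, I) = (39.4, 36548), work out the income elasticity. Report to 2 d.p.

At P = 39.4, I = 36548: Q = 429.138.
Holding P constant, ∂Q/∂I = 43.6/I = 0.00119295.
η_I = (∂Q/∂I)·(I/Q) = 0.00119295 × (36548/429.138) = 0.10.

0.10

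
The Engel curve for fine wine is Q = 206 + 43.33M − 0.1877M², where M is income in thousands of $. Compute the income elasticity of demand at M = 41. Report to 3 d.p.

At M = 41: Q = 1667.0063.
dQ/dM = 43.33 − 0.3754M = 27.93860.
η = (dQ/dM)·(M/Q) = 27.93860 × (41/1667.0063) = 0.687.

0.687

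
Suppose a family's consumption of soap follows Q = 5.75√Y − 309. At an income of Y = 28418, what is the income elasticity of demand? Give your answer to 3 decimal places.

0.734

At Y = 28418: Q = 660.314.
dQ/dY = 5.75/(2√Y) = 0.0170546 at this income.
η = (dQ/dY)·(Y/Q) = 0.0170546 × (28418/660.314) = 0.734.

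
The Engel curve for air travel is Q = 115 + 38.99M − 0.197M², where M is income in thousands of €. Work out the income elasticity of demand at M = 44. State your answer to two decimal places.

0.66

At M = 44: Q = 1449.1680.
dQ/dM = 38.99 − 0.394M = 21.65400.
η = (dQ/dM)·(M/Q) = 21.65400 × (44/1449.1680) = 0.66.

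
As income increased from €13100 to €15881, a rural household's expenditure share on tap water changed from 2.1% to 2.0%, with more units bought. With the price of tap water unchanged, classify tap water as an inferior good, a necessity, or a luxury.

necessity

Quantity rises but the budget share falls as income rises, so 0 < η < 1.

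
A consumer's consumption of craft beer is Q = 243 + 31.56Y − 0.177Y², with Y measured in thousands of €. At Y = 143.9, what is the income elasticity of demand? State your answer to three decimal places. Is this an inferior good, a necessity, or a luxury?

At Y = 143.9: Q = 1119.3078.
dQ/dY = 31.56 − 0.354Y = -19.38060.
η = (dQ/dY)·(Y/Q) = -19.38060 × (143.9/1119.3078) = -2.492.
η < 0 ⇒ inferior good.

-2.492 (inferior good)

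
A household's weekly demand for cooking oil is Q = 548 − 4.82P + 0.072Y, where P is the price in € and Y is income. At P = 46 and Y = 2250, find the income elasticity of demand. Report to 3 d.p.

0.332

At P = 46, Y = 2250: Q = 488.280.
Holding P constant, ∂Q/∂Y = 0.072.
η_Y = (∂Q/∂Y)·(Y/Q) = 0.072 × (2250/488.280) = 0.332.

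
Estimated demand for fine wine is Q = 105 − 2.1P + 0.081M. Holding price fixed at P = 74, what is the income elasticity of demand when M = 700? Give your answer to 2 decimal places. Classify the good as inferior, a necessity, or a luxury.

9.00 (luxury)

At P = 74, M = 700: Q = 6.300.
Holding P constant, ∂Q/∂M = 0.081.
η_M = (∂Q/∂M)·(M/Q) = 0.081 × (700/6.300) = 9.00.
Since η > 1, this is a luxury.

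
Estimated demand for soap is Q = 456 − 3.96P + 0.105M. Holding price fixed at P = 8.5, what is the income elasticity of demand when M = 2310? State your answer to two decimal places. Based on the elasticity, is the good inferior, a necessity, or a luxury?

At P = 8.5, M = 2310: Q = 664.890.
Holding P constant, ∂Q/∂M = 0.105.
η_M = (∂Q/∂M)·(M/Q) = 0.105 × (2310/664.890) = 0.36.
Since 0 < η < 1, this is a necessity.

0.36 (necessity)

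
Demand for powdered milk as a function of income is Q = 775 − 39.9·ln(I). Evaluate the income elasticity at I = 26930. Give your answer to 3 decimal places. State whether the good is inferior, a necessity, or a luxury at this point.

At I = 26930: Q = 367.980.
dQ/dI = -39.9/I = -0.00148162 at this income.
η = (dQ/dI)·(I/Q) = -0.00148162 × (26930/367.980) = -0.108.
Since η < 0, the good is an inferior good.

-0.108 (inferior good)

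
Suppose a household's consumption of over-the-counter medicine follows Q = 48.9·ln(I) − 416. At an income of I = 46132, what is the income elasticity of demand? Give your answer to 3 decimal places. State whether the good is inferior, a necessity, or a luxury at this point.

At I = 46132: Q = 109.150.
dQ/dI = 48.9/I = 0.00106 at this income.
η = (dQ/dI)·(I/Q) = 0.00106 × (46132/109.150) = 0.448.
Since 0 < η < 1, the good is a necessity.

0.448 (necessity)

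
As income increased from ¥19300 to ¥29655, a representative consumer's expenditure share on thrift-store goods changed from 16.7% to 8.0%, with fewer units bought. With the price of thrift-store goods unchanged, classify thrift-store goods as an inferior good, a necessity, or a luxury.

Quantity demanded falls as income rises, so η < 0.

inferior good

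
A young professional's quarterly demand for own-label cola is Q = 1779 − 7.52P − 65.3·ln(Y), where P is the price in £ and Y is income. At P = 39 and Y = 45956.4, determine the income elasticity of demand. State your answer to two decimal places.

-0.08

At P = 39, Y = 45956.4: Q = 784.695.
Holding P constant, ∂Q/∂Y = -65.3/Y = -0.00142091.
η_Y = (∂Q/∂Y)·(Y/Q) = -0.00142091 × (45956.4/784.695) = -0.08.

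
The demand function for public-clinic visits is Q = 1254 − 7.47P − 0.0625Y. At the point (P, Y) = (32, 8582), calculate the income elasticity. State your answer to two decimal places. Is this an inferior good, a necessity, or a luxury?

At P = 32, Y = 8582: Q = 478.585.
Holding P constant, ∂Q/∂Y = −0.0625.
η_Y = (∂Q/∂Y)·(Y/Q) = -0.0625 × (8582/478.585) = -1.12.
Since η < 0, this is an inferior good.

-1.12 (inferior good)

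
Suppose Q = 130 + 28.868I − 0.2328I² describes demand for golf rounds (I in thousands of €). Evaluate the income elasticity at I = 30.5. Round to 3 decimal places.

0.563

At I = 30.5: Q = 793.9118.
dQ/dI = 28.868 − 0.4656I = 14.66720.
η = (dQ/dI)·(I/Q) = 14.66720 × (30.5/793.9118) = 0.563.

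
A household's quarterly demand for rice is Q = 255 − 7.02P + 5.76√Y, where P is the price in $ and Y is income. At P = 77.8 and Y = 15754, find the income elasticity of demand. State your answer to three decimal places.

At P = 77.8, Y = 15754: Q = 431.810.
Holding P constant, ∂Q/∂Y = 5.76/(2√Y) = 0.0229455.
η_Y = (∂Q/∂Y)·(Y/Q) = 0.0229455 × (15754/431.810) = 0.837.

0.837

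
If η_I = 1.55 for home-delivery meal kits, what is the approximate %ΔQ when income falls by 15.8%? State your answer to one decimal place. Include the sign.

-24.5%

%ΔQ ≈ η × %ΔI = 1.55 × (-15.8%) = -24.5%.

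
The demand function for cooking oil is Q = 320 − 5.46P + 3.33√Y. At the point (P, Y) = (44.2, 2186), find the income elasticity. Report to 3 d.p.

At P = 44.2, Y = 2186: Q = 234.361.
Holding P constant, ∂Q/∂Y = 3.33/(2√Y) = 0.0356114.
η_Y = (∂Q/∂Y)·(Y/Q) = 0.0356114 × (2186/234.361) = 0.332.

0.332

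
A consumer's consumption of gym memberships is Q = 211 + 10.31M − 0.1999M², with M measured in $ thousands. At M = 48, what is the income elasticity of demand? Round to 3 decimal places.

At M = 48: Q = 245.3104.
dQ/dM = 10.31 − 0.3998M = -8.88040.
η = (dQ/dM)·(M/Q) = -8.88040 × (48/245.3104) = -1.738.

-1.738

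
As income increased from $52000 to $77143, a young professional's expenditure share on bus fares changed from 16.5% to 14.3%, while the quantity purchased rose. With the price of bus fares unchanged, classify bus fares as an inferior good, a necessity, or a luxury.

Quantity rises but the budget share falls as income rises, so 0 < η < 1.

necessity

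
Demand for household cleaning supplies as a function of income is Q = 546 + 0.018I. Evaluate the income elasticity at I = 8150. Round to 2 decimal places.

0.21

At I = 8150: Q = 692.700.
dQ/dI = 0.018.
η = (dQ/dI)·(I/Q) = 0.018 × (8150/692.700) = 0.21.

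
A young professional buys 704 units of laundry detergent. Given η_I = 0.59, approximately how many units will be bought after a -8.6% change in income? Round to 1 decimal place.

668.3

%ΔQ ≈ η × %ΔI = 0.59 × (-8.6%) = -5.074%.
New Q ≈ 704 × (1 − 0.05074) = 668.3.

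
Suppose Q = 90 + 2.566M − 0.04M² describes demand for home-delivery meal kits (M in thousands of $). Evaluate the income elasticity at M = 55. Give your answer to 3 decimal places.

-0.916

At M = 55: Q = 110.1300.
dQ/dM = 2.566 − 0.08M = -1.83400.
η = (dQ/dM)·(M/Q) = -1.83400 × (55/110.1300) = -0.916.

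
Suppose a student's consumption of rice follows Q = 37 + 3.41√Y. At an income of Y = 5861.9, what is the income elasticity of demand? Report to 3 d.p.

0.438

At Y = 5861.9: Q = 298.080.
dQ/dY = 3.41/(2√Y) = 0.0222692 at this income.
η = (dQ/dY)·(Y/Q) = 0.0222692 × (5861.9/298.080) = 0.438.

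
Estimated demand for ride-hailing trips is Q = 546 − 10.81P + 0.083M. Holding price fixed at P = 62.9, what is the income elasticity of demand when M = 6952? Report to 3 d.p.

1.302

At P = 62.9, M = 6952: Q = 443.067.
Holding P constant, ∂Q/∂M = 0.083.
η_M = (∂Q/∂M)·(M/Q) = 0.083 × (6952/443.067) = 1.302.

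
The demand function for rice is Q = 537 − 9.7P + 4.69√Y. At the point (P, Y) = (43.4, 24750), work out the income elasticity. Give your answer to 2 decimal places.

0.43

At P = 43.4, Y = 24750: Q = 853.857.
Holding P constant, ∂Q/∂Y = 4.69/(2√Y) = 0.0149058.
η_Y = (∂Q/∂Y)·(Y/Q) = 0.0149058 × (24750/853.857) = 0.43.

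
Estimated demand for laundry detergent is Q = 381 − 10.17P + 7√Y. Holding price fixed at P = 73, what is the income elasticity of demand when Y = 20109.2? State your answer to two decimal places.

0.79

At P = 73, Y = 20109.2: Q = 631.238.
Holding P constant, ∂Q/∂Y = 7/(2√Y) = 0.0246814.
η_Y = (∂Q/∂Y)·(Y/Q) = 0.0246814 × (20109.2/631.238) = 0.79.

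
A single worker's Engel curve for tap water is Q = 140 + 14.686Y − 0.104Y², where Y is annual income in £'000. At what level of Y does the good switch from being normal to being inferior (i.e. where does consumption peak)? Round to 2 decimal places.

70.61

dQ/dY = 14.686 − 0.208Y.
The good is inferior where dQ/dY < 0. Setting dQ/dY = 0 gives Y = 14.686 / 0.208 = 70.61.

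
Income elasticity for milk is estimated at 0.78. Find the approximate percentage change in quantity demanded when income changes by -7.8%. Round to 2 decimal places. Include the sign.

%ΔQ ≈ η × %ΔI = 0.78 × (-7.8%) = -6.08%.

-6.08%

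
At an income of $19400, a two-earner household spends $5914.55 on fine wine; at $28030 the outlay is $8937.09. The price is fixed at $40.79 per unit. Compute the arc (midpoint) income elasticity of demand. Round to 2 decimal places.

With a constant price, Q₁ = 5914.55/40.79 = 145.000 and Q₂ = 8937.09/40.79 = 219.100 (equivalently, work directly with expenditure since P cancels).
Midpoint %ΔQ = (8937.09 − 5914.55)/7425.82 = 0.40703; midpoint %ΔI = (28030 − 19400)/23715 = 0.36390.
η = 0.40703 / 0.36390 = 1.12.

1.12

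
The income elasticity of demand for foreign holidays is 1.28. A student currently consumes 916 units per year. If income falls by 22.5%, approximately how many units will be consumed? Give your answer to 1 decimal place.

652.2

%ΔQ ≈ η × %ΔI = 1.28 × (-22.5%) = -28.8%.
New Q ≈ 916 × (1 − 0.288) = 652.2.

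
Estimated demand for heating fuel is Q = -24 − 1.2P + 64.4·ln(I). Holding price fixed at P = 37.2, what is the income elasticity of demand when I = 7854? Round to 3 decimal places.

0.127

At P = 37.2, I = 7854: Q = 508.949.
Holding P constant, ∂Q/∂I = 64.4/I = 0.00819964.
η_I = (∂Q/∂I)·(I/Q) = 0.00819964 × (7854/508.949) = 0.127.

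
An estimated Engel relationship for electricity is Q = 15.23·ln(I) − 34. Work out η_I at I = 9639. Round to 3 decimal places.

At I = 9639: Q = 105.714.
dQ/dI = 15.23/I = 0.00158004 at this income.
η = (dQ/dI)·(I/Q) = 0.00158004 × (9639/105.714) = 0.144.

0.144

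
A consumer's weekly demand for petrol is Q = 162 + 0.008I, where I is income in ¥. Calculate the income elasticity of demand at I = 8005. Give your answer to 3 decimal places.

At I = 8005: Q = 226.040.
dQ/dI = 0.008.
η = (dQ/dI)·(I/Q) = 0.008 × (8005/226.040) = 0.283.

0.283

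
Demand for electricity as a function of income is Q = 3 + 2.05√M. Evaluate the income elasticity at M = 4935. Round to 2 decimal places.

At M = 4935: Q = 147.012.
dQ/dM = 2.05/(2√M) = 0.0145908 at this income.
η = (dQ/dM)·(M/Q) = 0.0145908 × (4935/147.012) = 0.49.

0.49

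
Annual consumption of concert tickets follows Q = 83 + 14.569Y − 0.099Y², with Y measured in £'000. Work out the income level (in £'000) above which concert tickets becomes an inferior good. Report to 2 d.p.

dQ/dY = 14.569 − 0.198Y.
The good is inferior where dQ/dY < 0. Setting dQ/dY = 0 gives Y = 14.569 / 0.198 = 73.58.

73.58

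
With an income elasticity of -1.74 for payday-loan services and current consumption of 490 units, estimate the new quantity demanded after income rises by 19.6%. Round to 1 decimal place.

322.9

%ΔQ ≈ η × %ΔI = -1.74 × 19.6% = -34.104%.
New Q ≈ 490 × (1 − 0.34104) = 322.9.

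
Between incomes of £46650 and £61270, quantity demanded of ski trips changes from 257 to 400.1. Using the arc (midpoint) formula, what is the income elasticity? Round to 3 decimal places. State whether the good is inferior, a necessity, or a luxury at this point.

ΔQ = 400.1 − 257 = 143.1; midpoint Q̄ = (257 + 400.1)/2 = 328.55.
ΔI = 61270 − 46650 = 14620; midpoint Ī = (46650 + 61270)/2 = 53960.
η = (ΔQ/Q̄) ÷ (ΔI/Ī) = (143.1/328.55) ÷ (14620/53960) = 1.608.
η > 1 ⇒ luxury.

1.608 (luxury)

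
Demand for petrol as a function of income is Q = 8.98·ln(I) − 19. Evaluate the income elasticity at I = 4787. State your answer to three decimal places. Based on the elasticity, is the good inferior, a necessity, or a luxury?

0.157 (necessity)

At I = 4787: Q = 57.093.
dQ/dI = 8.98/I = 0.00187591 at this income.
η = (dQ/dI)·(I/Q) = 0.00187591 × (4787/57.093) = 0.157.
Since 0 < η < 1, the good is a necessity.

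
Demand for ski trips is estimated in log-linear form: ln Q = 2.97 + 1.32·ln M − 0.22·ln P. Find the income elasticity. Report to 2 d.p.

1.32

In a log-linear demand, the coefficient on ln M is the income elasticity.
So η = 1.32.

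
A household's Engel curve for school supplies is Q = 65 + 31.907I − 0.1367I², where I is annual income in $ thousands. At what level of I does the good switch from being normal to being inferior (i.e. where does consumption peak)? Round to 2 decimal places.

116.70

dQ/dI = 31.907 − 0.2734I.
The good is inferior where dQ/dI < 0. Setting dQ/dI = 0 gives I = 31.907 / 0.2734 = 116.70.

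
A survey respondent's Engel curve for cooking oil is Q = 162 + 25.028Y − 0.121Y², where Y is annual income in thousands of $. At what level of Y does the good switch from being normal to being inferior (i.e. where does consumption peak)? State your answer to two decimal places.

dQ/dY = 25.028 − 0.242Y.
The good is inferior where dQ/dY < 0. Setting dQ/dY = 0 gives Y = 25.028 / 0.242 = 103.42.

103.42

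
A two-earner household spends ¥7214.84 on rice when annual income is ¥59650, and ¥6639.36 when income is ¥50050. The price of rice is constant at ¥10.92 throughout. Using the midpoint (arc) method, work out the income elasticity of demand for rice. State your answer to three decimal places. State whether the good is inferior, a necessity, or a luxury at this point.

0.475 (necessity)

With a constant price, Q₁ = 7214.84/10.92 = 660.700 and Q₂ = 6639.36/10.92 = 608.000 (equivalently, work directly with expenditure since P cancels).
Midpoint %ΔQ = (6639.36 − 7214.84)/6927.10 = -0.08308; midpoint %ΔI = (50050 − 59650)/54850 = -0.17502.
η = -0.08308 / -0.17502 = 0.475.
0 < η < 1 ⇒ necessity.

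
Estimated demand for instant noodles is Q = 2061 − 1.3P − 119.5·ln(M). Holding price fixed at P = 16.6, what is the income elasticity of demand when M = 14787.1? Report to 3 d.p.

-0.134

At P = 16.6, M = 14787.1: Q = 892.040.
Holding P constant, ∂Q/∂M = -119.5/M = -0.00808137.
η_M = (∂Q/∂M)·(M/Q) = -0.00808137 × (14787.1/892.040) = -0.134.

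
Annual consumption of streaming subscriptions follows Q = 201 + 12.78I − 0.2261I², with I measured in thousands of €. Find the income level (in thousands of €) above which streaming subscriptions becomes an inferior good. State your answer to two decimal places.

dQ/dI = 12.78 − 0.4522I.
The good is inferior where dQ/dI < 0. Setting dQ/dI = 0 gives I = 12.78 / 0.4522 = 28.26.

28.26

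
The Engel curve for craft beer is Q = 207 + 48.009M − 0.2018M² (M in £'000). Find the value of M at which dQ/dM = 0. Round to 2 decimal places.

118.95

dQ/dM = 48.009 − 0.4036M.
The good is inferior where dQ/dM < 0. Setting dQ/dM = 0 gives M = 48.009 / 0.4036 = 118.95.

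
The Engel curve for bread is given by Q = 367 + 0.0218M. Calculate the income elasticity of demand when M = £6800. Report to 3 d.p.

0.288

At M = 6800: Q = 515.240.
dQ/dM = 0.0218.
η = (dQ/dM)·(M/Q) = 0.0218 × (6800/515.240) = 0.288.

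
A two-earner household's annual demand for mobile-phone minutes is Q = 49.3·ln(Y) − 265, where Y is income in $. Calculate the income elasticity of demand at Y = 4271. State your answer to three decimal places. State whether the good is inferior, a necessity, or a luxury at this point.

0.335 (necessity)

At Y = 4271: Q = 147.128.
dQ/dY = 49.3/Y = 0.011543 at this income.
η = (dQ/dY)·(Y/Q) = 0.011543 × (4271/147.128) = 0.335.
Since 0 < η < 1, the good is a necessity.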